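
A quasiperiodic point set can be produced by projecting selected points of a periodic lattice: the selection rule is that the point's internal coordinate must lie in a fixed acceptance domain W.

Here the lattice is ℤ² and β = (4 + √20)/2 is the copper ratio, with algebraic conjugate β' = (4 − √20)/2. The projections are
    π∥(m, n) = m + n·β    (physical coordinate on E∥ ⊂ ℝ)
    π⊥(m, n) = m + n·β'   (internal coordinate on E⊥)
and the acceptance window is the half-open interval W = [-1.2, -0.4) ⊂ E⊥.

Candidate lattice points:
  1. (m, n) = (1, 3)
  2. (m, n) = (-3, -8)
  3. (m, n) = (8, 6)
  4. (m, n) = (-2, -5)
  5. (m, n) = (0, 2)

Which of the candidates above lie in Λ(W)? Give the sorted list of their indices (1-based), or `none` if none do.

2, 4, 5

Numerically β ≈ 4.2361 and β' = −1/β ≈ -0.2361.
#1 (1,3): internal coord 1 + (3)·β' = +0.2918; +0.2918 ∉ [-1.2, -0.4) → out
#2 (-3,-8): internal coord -3 + (-8)·β' = -1.1115; -1.1115 ∈ [-1.2, -0.4) → IN Λ
#3 (8,6): internal coord 8 + (6)·β' = +6.5836; +6.5836 ∉ [-1.2, -0.4) → out
#4 (-2,-5): internal coord -2 + (-5)·β' = -0.8197; -0.8197 ∈ [-1.2, -0.4) → IN Λ
#5 (0,2): internal coord 0 + (2)·β' = -0.4721; -0.4721 ∈ [-1.2, -0.4) → IN Λ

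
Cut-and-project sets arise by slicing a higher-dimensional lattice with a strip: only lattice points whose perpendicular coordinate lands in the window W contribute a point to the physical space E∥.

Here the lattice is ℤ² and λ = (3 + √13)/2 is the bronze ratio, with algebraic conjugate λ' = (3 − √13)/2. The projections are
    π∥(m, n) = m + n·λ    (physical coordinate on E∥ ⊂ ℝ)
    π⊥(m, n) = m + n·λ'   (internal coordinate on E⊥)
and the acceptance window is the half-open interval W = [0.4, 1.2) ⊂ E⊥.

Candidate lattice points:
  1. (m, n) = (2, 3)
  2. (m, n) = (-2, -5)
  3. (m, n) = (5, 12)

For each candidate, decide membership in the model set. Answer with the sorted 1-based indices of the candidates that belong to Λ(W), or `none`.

Compute λ' = (3−√13)/2 = -0.3028, so π⊥(m,n) = m -0.3028·n.
[1] lift (2,3): star map gives 1.0917; window check 0.4 ≤ 1.0917 < 1.2 is true → IN Λ
[2] lift (-2,-5): star map gives -0.4861; window check 0.4 ≤ -0.4861 < 1.2 is false → out
[3] lift (5,12): star map gives 1.3667; window check 0.4 ≤ 1.3667 < 1.2 is false → out

1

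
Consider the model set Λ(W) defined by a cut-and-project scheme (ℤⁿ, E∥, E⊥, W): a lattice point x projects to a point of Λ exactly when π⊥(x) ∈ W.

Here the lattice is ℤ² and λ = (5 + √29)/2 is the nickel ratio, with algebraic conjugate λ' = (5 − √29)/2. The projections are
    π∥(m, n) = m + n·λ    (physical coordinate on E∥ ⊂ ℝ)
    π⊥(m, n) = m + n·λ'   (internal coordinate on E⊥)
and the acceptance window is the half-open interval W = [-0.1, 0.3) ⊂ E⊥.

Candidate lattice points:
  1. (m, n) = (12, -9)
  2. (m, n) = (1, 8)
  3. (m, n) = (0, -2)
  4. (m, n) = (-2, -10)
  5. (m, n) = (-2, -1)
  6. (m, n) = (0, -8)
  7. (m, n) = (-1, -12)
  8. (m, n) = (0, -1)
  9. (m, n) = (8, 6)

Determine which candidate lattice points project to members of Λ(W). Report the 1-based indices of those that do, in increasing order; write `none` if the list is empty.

λ' = (5−√29)/2 ≈ -0.19258.
#1 (12,-9): internal coord 12 + (-9)·λ' = +13.73324; +13.73324 ∉ [-0.1, 0.3) → out
#2 (1,8): internal coord 1 + (8)·λ' = -0.54066; -0.54066 ∉ [-0.1, 0.3) → out
#3 (0,-2): internal coord 0 + (-2)·λ' = +0.38516; +0.38516 ∉ [-0.1, 0.3) → out
#4 (-2,-10): internal coord -2 + (-10)·λ' = -0.07418; -0.07418 ∈ [-0.1, 0.3) → IN Λ
#5 (-2,-1): internal coord -2 + (-1)·λ' = -1.80742; -1.80742 ∉ [-0.1, 0.3) → out
#6 (0,-8): internal coord 0 + (-8)·λ' = +1.54066; +1.54066 ∉ [-0.1, 0.3) → out
#7 (-1,-12): internal coord -1 + (-12)·λ' = +1.31099; +1.31099 ∉ [-0.1, 0.3) → out
#8 (0,-1): internal coord 0 + (-1)·λ' = +0.19258; +0.19258 ∈ [-0.1, 0.3) → IN Λ
#9 (8,6): internal coord 8 + (6)·λ' = +6.84451; +6.84451 ∉ [-0.1, 0.3) → out

4, 8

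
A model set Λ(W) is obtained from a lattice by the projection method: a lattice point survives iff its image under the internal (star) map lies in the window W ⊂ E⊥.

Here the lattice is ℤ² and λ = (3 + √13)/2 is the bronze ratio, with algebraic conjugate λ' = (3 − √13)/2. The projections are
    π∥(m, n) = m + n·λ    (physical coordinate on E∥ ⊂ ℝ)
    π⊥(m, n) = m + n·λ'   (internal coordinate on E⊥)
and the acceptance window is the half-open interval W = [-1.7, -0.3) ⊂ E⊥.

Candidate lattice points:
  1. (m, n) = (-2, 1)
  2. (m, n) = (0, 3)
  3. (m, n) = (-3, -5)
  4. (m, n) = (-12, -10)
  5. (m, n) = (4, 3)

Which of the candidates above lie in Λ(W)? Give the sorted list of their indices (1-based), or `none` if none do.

2, 3

Numerically λ ≈ 3.302776 and λ' = −1/λ ≈ -0.302776.
#1 (-2,1): internal coord -2 + (1)·λ' = -2.302776; -2.302776 ∉ [-1.7, -0.3) → out
#2 (0,3): internal coord 0 + (3)·λ' = -0.908327; -0.908327 ∈ [-1.7, -0.3) → IN Λ
#3 (-3,-5): internal coord -3 + (-5)·λ' = -1.486122; -1.486122 ∈ [-1.7, -0.3) → IN Λ
#4 (-12,-10): internal coord -12 + (-10)·λ' = -8.972244; -8.972244 ∉ [-1.7, -0.3) → out
#5 (4,3): internal coord 4 + (3)·λ' = +3.091673; +3.091673 ∉ [-1.7, -0.3) → out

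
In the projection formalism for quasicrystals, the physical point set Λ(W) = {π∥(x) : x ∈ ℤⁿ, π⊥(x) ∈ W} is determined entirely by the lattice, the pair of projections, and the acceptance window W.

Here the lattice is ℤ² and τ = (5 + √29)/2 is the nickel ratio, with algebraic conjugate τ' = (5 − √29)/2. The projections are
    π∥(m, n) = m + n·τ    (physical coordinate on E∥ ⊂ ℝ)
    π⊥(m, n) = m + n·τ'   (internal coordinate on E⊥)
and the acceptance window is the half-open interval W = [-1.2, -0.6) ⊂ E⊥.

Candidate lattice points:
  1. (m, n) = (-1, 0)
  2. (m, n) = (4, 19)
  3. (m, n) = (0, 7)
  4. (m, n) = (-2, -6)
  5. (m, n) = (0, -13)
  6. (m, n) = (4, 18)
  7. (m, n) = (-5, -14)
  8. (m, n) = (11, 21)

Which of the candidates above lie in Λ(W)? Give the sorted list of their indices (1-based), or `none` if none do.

1, 4

τ' = (5−√29)/2 ≈ -0.19258.
candidate 1: (m,n)=(-1,0) → π∥ = -1+0·τ ≈ -1.00000, π⊥ = -1+0·τ' ≈ -1.00000 ∈ [-1.2, -0.6) ⇒ IN Λ
candidate 2: (m,n)=(4,19) → π∥ = 4+19·τ ≈ 102.65907, π⊥ = 4+19·τ' ≈ 0.34093 ∉ [-1.2, -0.6) ⇒ out
candidate 3: (m,n)=(0,7) → π∥ = 0+7·τ ≈ 36.34808, π⊥ = 0+7·τ' ≈ -1.34808 ∉ [-1.2, -0.6) ⇒ out
candidate 4: (m,n)=(-2,-6) → π∥ = -2-6·τ ≈ -33.15549, π⊥ = -2-6·τ' ≈ -0.84451 ∈ [-1.2, -0.6) ⇒ IN Λ
candidate 5: (m,n)=(0,-13) → π∥ = 0-13·τ ≈ -67.50357, π⊥ = 0-13·τ' ≈ 2.50357 ∉ [-1.2, -0.6) ⇒ out
candidate 6: (m,n)=(4,18) → π∥ = 4+18·τ ≈ 97.46648, π⊥ = 4+18·τ' ≈ 0.53352 ∉ [-1.2, -0.6) ⇒ out
candidate 7: (m,n)=(-5,-14) → π∥ = -5-14·τ ≈ -77.69615, π⊥ = -5-14·τ' ≈ -2.30385 ∉ [-1.2, -0.6) ⇒ out
candidate 8: (m,n)=(11,21) → π∥ = 11+21·τ ≈ 120.04423, π⊥ = 11+21·τ' ≈ 6.95577 ∉ [-1.2, -0.6) ⇒ out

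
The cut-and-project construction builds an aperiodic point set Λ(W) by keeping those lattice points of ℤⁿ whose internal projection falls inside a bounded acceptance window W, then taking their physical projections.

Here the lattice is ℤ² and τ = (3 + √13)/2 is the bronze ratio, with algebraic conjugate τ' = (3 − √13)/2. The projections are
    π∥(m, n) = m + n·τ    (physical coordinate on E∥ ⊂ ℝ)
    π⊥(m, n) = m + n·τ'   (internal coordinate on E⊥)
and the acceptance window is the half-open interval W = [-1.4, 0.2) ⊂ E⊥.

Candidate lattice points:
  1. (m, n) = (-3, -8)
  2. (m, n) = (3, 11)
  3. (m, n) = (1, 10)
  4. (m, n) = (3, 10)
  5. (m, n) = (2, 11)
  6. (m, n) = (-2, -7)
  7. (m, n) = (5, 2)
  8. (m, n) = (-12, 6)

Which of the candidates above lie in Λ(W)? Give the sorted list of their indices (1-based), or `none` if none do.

1, 2, 4, 5, 6

Numerically τ ≈ 3.302776 and τ' = −1/τ ≈ -0.302776.
candidate 1: (m,n)=(-3,-8) → π∥ = -3-8·τ ≈ -29.422205, π⊥ = -3-8·τ' ≈ -0.577795 ∈ [-1.4, 0.2) ⇒ IN Λ
candidate 2: (m,n)=(3,11) → π∥ = 3+11·τ ≈ 39.330532, π⊥ = 3+11·τ' ≈ -0.330532 ∈ [-1.4, 0.2) ⇒ IN Λ
candidate 3: (m,n)=(1,10) → π∥ = 1+10·τ ≈ 34.027756, π⊥ = 1+10·τ' ≈ -2.027756 ∉ [-1.4, 0.2) ⇒ out
candidate 4: (m,n)=(3,10) → π∥ = 3+10·τ ≈ 36.027756, π⊥ = 3+10·τ' ≈ -0.027756 ∈ [-1.4, 0.2) ⇒ IN Λ
candidate 5: (m,n)=(2,11) → π∥ = 2+11·τ ≈ 38.330532, π⊥ = 2+11·τ' ≈ -1.330532 ∈ [-1.4, 0.2) ⇒ IN Λ
candidate 6: (m,n)=(-2,-7) → π∥ = -2-7·τ ≈ -25.119429, π⊥ = -2-7·τ' ≈ 0.119429 ∈ [-1.4, 0.2) ⇒ IN Λ
candidate 7: (m,n)=(5,2) → π∥ = 5+2·τ ≈ 11.605551, π⊥ = 5+2·τ' ≈ 4.394449 ∉ [-1.4, 0.2) ⇒ out
candidate 8: (m,n)=(-12,6) → π∥ = -12+6·τ ≈ 7.816654, π⊥ = -12+6·τ' ≈ -13.816654 ∉ [-1.4, 0.2) ⇒ out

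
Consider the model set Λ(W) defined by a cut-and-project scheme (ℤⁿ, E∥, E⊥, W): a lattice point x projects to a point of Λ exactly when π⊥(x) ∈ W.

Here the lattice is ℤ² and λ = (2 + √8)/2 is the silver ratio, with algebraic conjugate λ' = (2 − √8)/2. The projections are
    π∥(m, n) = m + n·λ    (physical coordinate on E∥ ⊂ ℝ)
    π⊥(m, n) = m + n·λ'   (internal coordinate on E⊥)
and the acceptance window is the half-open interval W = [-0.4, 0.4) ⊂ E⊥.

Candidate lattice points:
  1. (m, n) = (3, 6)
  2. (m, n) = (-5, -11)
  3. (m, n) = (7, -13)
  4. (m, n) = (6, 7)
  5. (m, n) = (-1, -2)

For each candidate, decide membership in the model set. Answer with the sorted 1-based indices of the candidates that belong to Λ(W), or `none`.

5

Compute λ' = (2−√8)/2 = -0.414214, so π⊥(m,n) = m -0.414214·n.
candidate 1: (m,n)=(3,6) → π∥ = 3+6·λ ≈ 17.485281, π⊥ = 3+6·λ' ≈ 0.514719 ∉ [-0.4, 0.4) ⇒ out
candidate 2: (m,n)=(-5,-11) → π∥ = -5-11·λ ≈ -31.556349, π⊥ = -5-11·λ' ≈ -0.443651 ∉ [-0.4, 0.4) ⇒ out
candidate 3: (m,n)=(7,-13) → π∥ = 7-13·λ ≈ -24.384776, π⊥ = 7-13·λ' ≈ 12.384776 ∉ [-0.4, 0.4) ⇒ out
candidate 4: (m,n)=(6,7) → π∥ = 6+7·λ ≈ 22.899495, π⊥ = 6+7·λ' ≈ 3.100505 ∉ [-0.4, 0.4) ⇒ out
candidate 5: (m,n)=(-1,-2) → π∥ = -1-2·λ ≈ -5.828427, π⊥ = -1-2·λ' ≈ -0.171573 ∈ [-0.4, 0.4) ⇒ IN Λ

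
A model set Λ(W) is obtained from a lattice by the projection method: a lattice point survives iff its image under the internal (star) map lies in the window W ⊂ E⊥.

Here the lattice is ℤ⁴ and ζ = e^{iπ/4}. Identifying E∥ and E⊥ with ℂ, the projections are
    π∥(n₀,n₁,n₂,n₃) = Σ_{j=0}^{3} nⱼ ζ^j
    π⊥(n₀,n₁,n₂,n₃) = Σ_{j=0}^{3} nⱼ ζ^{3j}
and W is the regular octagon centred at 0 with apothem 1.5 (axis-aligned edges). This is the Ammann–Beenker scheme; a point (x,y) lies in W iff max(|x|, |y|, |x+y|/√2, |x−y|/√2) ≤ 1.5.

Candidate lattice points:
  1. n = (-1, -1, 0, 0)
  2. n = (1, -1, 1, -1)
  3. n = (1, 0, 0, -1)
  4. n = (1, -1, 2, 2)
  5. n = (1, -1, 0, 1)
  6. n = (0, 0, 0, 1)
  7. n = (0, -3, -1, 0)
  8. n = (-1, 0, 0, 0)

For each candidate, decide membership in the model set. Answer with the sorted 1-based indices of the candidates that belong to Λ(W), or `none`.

π⊥(n) = n₀ + n₁ζ³ + n₂ζ⁶ + n₃ζ⁹ where ζ = e^{iπ/4}.
candidate 1: n = (-1, -1, 0, 0) → π⊥ ≈ (-0.292893, -0.707107); max(|x|,|y|,|x±y|/√2) = 0.707107 ≤ 1.5 ⇒ ∈ W
candidate 2: n = (1, -1, 1, -1) → π⊥ ≈ (+1.000000, -2.414214); max(|x|,|y|,|x±y|/√2) = 2.414214 > 1.5 ⇒ ∉ W
candidate 3: n = (1, 0, 0, -1) → π⊥ ≈ (+0.292893, -0.707107); max(|x|,|y|,|x±y|/√2) = 0.707107 ≤ 1.5 ⇒ ∈ W
candidate 4: n = (1, -1, 2, 2) → π⊥ ≈ (+3.121320, -1.292893); max(|x|,|y|,|x±y|/√2) = 3.121320 > 1.5 ⇒ ∉ W
candidate 5: n = (1, -1, 0, 1) → π⊥ ≈ (+2.414214, +0.000000); max(|x|,|y|,|x±y|/√2) = 2.414214 > 1.5 ⇒ ∉ W
candidate 6: n = (0, 0, 0, 1) → π⊥ ≈ (+0.707107, +0.707107); max(|x|,|y|,|x±y|/√2) = 1.000000 ≤ 1.5 ⇒ ∈ W
candidate 7: n = (0, -3, -1, 0) → π⊥ ≈ (+2.121320, -1.121320); max(|x|,|y|,|x±y|/√2) = 2.292893 > 1.5 ⇒ ∉ W
candidate 8: n = (-1, 0, 0, 0) → π⊥ ≈ (-1.000000, +0.000000); max(|x|,|y|,|x±y|/√2) = 1.000000 ≤ 1.5 ⇒ ∈ W

1, 3, 6, 8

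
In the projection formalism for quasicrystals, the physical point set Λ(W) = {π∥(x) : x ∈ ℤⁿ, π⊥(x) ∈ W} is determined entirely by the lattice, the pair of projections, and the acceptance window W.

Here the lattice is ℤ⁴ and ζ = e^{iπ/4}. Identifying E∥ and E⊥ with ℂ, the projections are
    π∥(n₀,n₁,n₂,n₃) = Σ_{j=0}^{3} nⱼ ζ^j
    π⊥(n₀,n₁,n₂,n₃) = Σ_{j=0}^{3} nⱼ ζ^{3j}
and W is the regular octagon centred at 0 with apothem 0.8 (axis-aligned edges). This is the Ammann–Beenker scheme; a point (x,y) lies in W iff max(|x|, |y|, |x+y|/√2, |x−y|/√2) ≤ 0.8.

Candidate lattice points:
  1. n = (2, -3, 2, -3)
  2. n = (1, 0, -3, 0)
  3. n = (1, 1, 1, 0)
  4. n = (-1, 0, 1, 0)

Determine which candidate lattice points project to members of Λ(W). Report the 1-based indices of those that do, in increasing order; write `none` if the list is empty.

π⊥(n) = n₀ + n₁ζ³ + n₂ζ⁶ + n₃ζ⁹ where ζ = e^{iπ/4}.
candidate 1: n = (2, -3, 2, -3) → π⊥ ≈ (+2.0000, -6.2426); max(|x|,|y|,|x±y|/√2) = 6.2426 > 0.8 ⇒ ∉ W
candidate 2: n = (1, 0, -3, 0) → π⊥ ≈ (+1.0000, +3.0000); max(|x|,|y|,|x±y|/√2) = 3.0000 > 0.8 ⇒ ∉ W
candidate 3: n = (1, 1, 1, 0) → π⊥ ≈ (+0.2929, -0.2929); max(|x|,|y|,|x±y|/√2) = 0.4142 ≤ 0.8 ⇒ ∈ W
candidate 4: n = (-1, 0, 1, 0) → π⊥ ≈ (-1.0000, -1.0000); max(|x|,|y|,|x±y|/√2) = 1.4142 > 0.8 ⇒ ∉ W

3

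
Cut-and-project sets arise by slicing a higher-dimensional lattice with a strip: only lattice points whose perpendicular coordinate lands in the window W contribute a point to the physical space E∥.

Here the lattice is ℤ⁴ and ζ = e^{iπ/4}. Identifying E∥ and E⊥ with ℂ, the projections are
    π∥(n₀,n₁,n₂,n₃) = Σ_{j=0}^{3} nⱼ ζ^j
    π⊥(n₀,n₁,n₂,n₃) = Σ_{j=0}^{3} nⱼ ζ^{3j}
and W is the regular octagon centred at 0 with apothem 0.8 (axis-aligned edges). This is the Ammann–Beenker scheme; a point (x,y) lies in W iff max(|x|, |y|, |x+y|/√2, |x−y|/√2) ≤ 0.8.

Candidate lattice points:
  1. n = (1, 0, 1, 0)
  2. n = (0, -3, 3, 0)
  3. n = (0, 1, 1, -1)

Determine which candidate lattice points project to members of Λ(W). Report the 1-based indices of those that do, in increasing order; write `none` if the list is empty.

none

π⊥(n) = n₀ + n₁ζ³ + n₂ζ⁶ + n₃ζ⁹ where ζ = e^{iπ/4}.
#1 (1, 0, 1, 0): internal (1.00000, -1.00000); octagon support 1.41421 vs apothem 0.8 → ∉ W
#2 (0, -3, 3, 0): internal (2.12132, -5.12132); octagon support 5.12132 vs apothem 0.8 → ∉ W
#3 (0, 1, 1, -1): internal (-1.41421, -1.00000); octagon support 1.70711 vs apothem 0.8 → ∉ W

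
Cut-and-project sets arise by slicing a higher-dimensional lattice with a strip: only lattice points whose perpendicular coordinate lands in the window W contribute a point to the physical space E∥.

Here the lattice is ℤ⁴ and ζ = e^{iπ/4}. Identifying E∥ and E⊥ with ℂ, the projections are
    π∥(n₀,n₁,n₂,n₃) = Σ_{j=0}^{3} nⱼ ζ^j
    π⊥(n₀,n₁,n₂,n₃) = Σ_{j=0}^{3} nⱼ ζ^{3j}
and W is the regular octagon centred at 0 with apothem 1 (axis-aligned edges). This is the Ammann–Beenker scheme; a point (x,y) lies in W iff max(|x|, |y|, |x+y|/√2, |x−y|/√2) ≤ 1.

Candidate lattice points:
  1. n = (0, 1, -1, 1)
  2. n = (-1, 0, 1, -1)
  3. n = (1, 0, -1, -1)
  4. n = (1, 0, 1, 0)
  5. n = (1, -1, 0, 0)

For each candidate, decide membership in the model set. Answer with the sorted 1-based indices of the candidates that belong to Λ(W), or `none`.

3

Internal map: ζ^{3j} for j=0..3 gives (1,0), (−√2/2,√2/2), (0,−1), (√2/2,√2/2).
candidate 1: n = (0, 1, -1, 1) → π⊥ ≈ (+0.00000, +2.41421); max(|x|,|y|,|x±y|/√2) = 2.41421 > 1 ⇒ ∉ W
candidate 2: n = (-1, 0, 1, -1) → π⊥ ≈ (-1.70711, -1.70711); max(|x|,|y|,|x±y|/√2) = 2.41421 > 1 ⇒ ∉ W
candidate 3: n = (1, 0, -1, -1) → π⊥ ≈ (+0.29289, +0.29289); max(|x|,|y|,|x±y|/√2) = 0.41421 ≤ 1 ⇒ ∈ W
candidate 4: n = (1, 0, 1, 0) → π⊥ ≈ (+1.00000, -1.00000); max(|x|,|y|,|x±y|/√2) = 1.41421 > 1 ⇒ ∉ W
candidate 5: n = (1, -1, 0, 0) → π⊥ ≈ (+1.70711, -0.70711); max(|x|,|y|,|x±y|/√2) = 1.70711 > 1 ⇒ ∉ W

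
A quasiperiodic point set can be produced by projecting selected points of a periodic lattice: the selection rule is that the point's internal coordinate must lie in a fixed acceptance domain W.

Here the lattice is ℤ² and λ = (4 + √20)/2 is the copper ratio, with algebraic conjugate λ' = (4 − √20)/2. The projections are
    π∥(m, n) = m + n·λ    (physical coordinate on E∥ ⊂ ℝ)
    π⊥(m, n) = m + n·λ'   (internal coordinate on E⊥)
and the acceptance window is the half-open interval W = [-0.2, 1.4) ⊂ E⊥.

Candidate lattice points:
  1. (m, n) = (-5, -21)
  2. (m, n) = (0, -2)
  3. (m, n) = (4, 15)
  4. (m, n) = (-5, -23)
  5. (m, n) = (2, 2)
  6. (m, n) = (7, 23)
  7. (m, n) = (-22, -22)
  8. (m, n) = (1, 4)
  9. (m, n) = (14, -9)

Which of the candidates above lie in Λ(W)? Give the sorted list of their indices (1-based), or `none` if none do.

λ' = (4−√20)/2 ≈ -0.236068.
#1 (-5,-21): internal coord -5 + (-21)·λ' = -0.042572; -0.042572 ∈ [-0.2, 1.4) → IN Λ
#2 (0,-2): internal coord 0 + (-2)·λ' = +0.472136; +0.472136 ∈ [-0.2, 1.4) → IN Λ
#3 (4,15): internal coord 4 + (15)·λ' = +0.458980; +0.458980 ∈ [-0.2, 1.4) → IN Λ
#4 (-5,-23): internal coord -5 + (-23)·λ' = +0.429563; +0.429563 ∈ [-0.2, 1.4) → IN Λ
#5 (2,2): internal coord 2 + (2)·λ' = +1.527864; +1.527864 ∉ [-0.2, 1.4) → out
#6 (7,23): internal coord 7 + (23)·λ' = +1.570437; +1.570437 ∉ [-0.2, 1.4) → out
#7 (-22,-22): internal coord -22 + (-22)·λ' = -16.806504; -16.806504 ∉ [-0.2, 1.4) → out
#8 (1,4): internal coord 1 + (4)·λ' = +0.055728; +0.055728 ∈ [-0.2, 1.4) → IN Λ
#9 (14,-9): internal coord 14 + (-9)·λ' = +16.124612; +16.124612 ∉ [-0.2, 1.4) → out

1, 2, 3, 4, 8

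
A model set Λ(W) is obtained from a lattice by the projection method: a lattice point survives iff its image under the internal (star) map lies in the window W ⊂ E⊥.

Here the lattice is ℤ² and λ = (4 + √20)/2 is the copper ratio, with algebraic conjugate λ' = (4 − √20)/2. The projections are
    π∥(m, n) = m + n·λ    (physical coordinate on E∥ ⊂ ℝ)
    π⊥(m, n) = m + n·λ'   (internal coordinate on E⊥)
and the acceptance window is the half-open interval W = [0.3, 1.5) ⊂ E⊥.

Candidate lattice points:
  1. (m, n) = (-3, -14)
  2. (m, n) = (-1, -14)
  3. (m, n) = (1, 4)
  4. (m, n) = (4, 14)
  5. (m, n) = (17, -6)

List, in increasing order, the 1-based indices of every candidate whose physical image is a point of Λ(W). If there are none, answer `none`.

1, 4

λ' = (4−√20)/2 ≈ -0.236068.
#1 (-3,-14): internal coord -3 + (-14)·λ' = +0.304952; +0.304952 ∈ [0.3, 1.5) → IN Λ
#2 (-1,-14): internal coord -1 + (-14)·λ' = +2.304952; +2.304952 ∉ [0.3, 1.5) → out
#3 (1,4): internal coord 1 + (4)·λ' = +0.055728; +0.055728 ∉ [0.3, 1.5) → out
#4 (4,14): internal coord 4 + (14)·λ' = +0.695048; +0.695048 ∈ [0.3, 1.5) → IN Λ
#5 (17,-6): internal coord 17 + (-6)·λ' = +18.416408; +18.416408 ∉ [0.3, 1.5) → out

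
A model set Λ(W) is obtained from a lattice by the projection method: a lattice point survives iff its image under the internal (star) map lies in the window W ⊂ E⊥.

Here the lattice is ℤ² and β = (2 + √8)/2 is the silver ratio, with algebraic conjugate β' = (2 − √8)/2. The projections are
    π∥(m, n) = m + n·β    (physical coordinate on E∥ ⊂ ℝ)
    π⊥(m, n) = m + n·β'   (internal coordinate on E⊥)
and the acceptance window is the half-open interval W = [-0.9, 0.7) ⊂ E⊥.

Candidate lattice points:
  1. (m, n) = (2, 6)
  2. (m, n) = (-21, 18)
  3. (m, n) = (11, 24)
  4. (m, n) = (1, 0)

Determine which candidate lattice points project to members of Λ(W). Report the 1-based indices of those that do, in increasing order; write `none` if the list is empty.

1

Numerically β ≈ 2.4142 and β' = −1/β ≈ -0.4142.
[1] lift (2,6): star map gives -0.4853; window check -0.9 ≤ -0.4853 < 0.7 is true → IN Λ
[2] lift (-21,18): star map gives -28.4558; window check -0.9 ≤ -28.4558 < 0.7 is false → out
[3] lift (11,24): star map gives 1.0589; window check -0.9 ≤ 1.0589 < 0.7 is false → out
[4] lift (1,0): star map gives 1.0000; window check -0.9 ≤ 1.0000 < 0.7 is false → out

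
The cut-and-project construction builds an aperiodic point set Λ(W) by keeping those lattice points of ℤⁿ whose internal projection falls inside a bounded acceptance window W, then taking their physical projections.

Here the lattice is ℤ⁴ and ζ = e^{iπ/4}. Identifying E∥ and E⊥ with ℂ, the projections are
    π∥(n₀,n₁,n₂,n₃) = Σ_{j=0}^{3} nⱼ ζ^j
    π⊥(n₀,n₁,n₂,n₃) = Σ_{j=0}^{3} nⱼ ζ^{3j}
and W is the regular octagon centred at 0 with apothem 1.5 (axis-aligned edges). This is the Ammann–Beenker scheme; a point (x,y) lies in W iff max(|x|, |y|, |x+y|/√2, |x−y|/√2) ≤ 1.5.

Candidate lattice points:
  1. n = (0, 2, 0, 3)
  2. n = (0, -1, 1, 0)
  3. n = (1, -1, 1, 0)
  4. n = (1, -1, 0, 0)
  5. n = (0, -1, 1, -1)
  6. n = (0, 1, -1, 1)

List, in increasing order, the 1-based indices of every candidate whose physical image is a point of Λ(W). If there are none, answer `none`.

π⊥(n) = n₀ + n₁ζ³ + n₂ζ⁶ + n₃ζ⁹ where ζ = e^{iπ/4}.
candidate 1: n = (0, 2, 0, 3) → π⊥ ≈ (+0.707107, +3.535534); max(|x|,|y|,|x±y|/√2) = 3.535534 > 1.5 ⇒ ∉ W
candidate 2: n = (0, -1, 1, 0) → π⊥ ≈ (+0.707107, -1.707107); max(|x|,|y|,|x±y|/√2) = 1.707107 > 1.5 ⇒ ∉ W
candidate 3: n = (1, -1, 1, 0) → π⊥ ≈ (+1.707107, -1.707107); max(|x|,|y|,|x±y|/√2) = 2.414214 > 1.5 ⇒ ∉ W
candidate 4: n = (1, -1, 0, 0) → π⊥ ≈ (+1.707107, -0.707107); max(|x|,|y|,|x±y|/√2) = 1.707107 > 1.5 ⇒ ∉ W
candidate 5: n = (0, -1, 1, -1) → π⊥ ≈ (+0.000000, -2.414214); max(|x|,|y|,|x±y|/√2) = 2.414214 > 1.5 ⇒ ∉ W
candidate 6: n = (0, 1, -1, 1) → π⊥ ≈ (+0.000000, +2.414214); max(|x|,|y|,|x±y|/√2) = 2.414214 > 1.5 ⇒ ∉ W

none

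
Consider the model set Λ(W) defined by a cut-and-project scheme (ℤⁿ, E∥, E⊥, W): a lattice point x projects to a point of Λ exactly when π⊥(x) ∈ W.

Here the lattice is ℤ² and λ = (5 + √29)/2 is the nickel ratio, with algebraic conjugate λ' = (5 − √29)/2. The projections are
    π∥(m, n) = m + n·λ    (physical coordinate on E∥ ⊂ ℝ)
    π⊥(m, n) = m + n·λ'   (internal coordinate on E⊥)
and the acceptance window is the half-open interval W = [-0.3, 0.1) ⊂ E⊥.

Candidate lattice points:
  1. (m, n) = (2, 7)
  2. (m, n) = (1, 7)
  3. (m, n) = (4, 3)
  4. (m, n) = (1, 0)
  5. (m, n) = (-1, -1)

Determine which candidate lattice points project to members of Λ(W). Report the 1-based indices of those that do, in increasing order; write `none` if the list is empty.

Compute λ' = (5−√29)/2 = -0.19258, so π⊥(m,n) = m -0.19258·n.
#1 (2,7): internal coord 2 + (7)·λ' = +0.65192; +0.65192 ∉ [-0.3, 0.1) → out
#2 (1,7): internal coord 1 + (7)·λ' = -0.34808; -0.34808 ∉ [-0.3, 0.1) → out
#3 (4,3): internal coord 4 + (3)·λ' = +3.42225; +3.42225 ∉ [-0.3, 0.1) → out
#4 (1,0): internal coord 1 + (0)·λ' = +1.00000; +1.00000 ∉ [-0.3, 0.1) → out
#5 (-1,-1): internal coord -1 + (-1)·λ' = -0.80742; -0.80742 ∉ [-0.3, 0.1) → out

none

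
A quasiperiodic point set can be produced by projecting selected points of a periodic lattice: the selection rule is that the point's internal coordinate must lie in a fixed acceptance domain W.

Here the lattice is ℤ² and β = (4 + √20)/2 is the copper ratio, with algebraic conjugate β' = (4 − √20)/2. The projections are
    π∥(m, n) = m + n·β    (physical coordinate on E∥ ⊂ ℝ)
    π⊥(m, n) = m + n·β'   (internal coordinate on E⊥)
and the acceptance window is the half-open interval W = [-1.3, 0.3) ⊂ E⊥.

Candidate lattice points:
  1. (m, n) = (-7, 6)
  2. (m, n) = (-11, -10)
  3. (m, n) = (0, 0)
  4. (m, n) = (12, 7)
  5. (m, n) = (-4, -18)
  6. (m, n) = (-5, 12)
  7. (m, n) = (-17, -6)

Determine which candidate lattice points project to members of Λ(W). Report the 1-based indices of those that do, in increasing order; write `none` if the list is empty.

3, 5

β' = (4−√20)/2 ≈ -0.23607.
candidate 1: (m,n)=(-7,6) → π∥ = -7+6·β ≈ 18.41641, π⊥ = -7+6·β' ≈ -8.41641 ∉ [-1.3, 0.3) ⇒ out
candidate 2: (m,n)=(-11,-10) → π∥ = -11-10·β ≈ -53.36068, π⊥ = -11-10·β' ≈ -8.63932 ∉ [-1.3, 0.3) ⇒ out
candidate 3: (m,n)=(0,0) → π∥ = 0+0·β ≈ 0.00000, π⊥ = 0+0·β' ≈ 0.00000 ∈ [-1.3, 0.3) ⇒ IN Λ
candidate 4: (m,n)=(12,7) → π∥ = 12+7·β ≈ 41.65248, π⊥ = 12+7·β' ≈ 10.34752 ∉ [-1.3, 0.3) ⇒ out
candidate 5: (m,n)=(-4,-18) → π∥ = -4-18·β ≈ -80.24922, π⊥ = -4-18·β' ≈ 0.24922 ∈ [-1.3, 0.3) ⇒ IN Λ
candidate 6: (m,n)=(-5,12) → π∥ = -5+12·β ≈ 45.83282, π⊥ = -5+12·β' ≈ -7.83282 ∉ [-1.3, 0.3) ⇒ out
candidate 7: (m,n)=(-17,-6) → π∥ = -17-6·β ≈ -42.41641, π⊥ = -17-6·β' ≈ -15.58359 ∉ [-1.3, 0.3) ⇒ out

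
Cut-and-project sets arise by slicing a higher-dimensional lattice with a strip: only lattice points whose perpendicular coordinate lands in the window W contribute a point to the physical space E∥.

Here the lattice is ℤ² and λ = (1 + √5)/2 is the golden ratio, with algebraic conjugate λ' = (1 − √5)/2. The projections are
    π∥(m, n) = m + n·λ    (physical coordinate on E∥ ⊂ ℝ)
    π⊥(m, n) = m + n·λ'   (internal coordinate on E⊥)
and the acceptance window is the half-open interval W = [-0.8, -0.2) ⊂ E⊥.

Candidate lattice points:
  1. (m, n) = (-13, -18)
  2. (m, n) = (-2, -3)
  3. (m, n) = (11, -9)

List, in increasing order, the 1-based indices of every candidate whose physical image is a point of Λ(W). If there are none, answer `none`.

none

Compute λ' = (1−√5)/2 = -0.61803, so π⊥(m,n) = m -0.61803·n.
candidate 1: (m,n)=(-13,-18) → π∥ = -13-18·λ ≈ -42.12461, π⊥ = -13-18·λ' ≈ -1.87539 ∉ [-0.8, -0.2) ⇒ out
candidate 2: (m,n)=(-2,-3) → π∥ = -2-3·λ ≈ -6.85410, π⊥ = -2-3·λ' ≈ -0.14590 ∉ [-0.8, -0.2) ⇒ out
candidate 3: (m,n)=(11,-9) → π∥ = 11-9·λ ≈ -3.56231, π⊥ = 11-9·λ' ≈ 16.56231 ∉ [-0.8, -0.2) ⇒ out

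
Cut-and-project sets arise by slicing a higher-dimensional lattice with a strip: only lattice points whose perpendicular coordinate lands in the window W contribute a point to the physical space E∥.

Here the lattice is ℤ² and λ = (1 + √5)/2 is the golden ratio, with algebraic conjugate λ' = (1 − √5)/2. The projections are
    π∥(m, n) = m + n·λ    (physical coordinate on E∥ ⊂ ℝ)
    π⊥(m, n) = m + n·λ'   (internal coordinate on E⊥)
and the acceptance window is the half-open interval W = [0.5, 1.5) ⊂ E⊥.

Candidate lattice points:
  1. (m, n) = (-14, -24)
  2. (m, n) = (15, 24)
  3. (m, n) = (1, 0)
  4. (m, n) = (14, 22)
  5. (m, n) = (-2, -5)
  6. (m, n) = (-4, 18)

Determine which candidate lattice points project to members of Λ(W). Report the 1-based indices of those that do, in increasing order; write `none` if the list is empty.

λ' = (1−√5)/2 ≈ -0.6180.
#1 (-14,-24): internal coord -14 + (-24)·λ' = +0.8328; +0.8328 ∈ [0.5, 1.5) → IN Λ
#2 (15,24): internal coord 15 + (24)·λ' = +0.1672; +0.1672 ∉ [0.5, 1.5) → out
#3 (1,0): internal coord 1 + (0)·λ' = +1.0000; +1.0000 ∈ [0.5, 1.5) → IN Λ
#4 (14,22): internal coord 14 + (22)·λ' = +0.4033; +0.4033 ∉ [0.5, 1.5) → out
#5 (-2,-5): internal coord -2 + (-5)·λ' = +1.0902; +1.0902 ∈ [0.5, 1.5) → IN Λ
#6 (-4,18): internal coord -4 + (18)·λ' = -15.1246; -15.1246 ∉ [0.5, 1.5) → out

1, 3, 5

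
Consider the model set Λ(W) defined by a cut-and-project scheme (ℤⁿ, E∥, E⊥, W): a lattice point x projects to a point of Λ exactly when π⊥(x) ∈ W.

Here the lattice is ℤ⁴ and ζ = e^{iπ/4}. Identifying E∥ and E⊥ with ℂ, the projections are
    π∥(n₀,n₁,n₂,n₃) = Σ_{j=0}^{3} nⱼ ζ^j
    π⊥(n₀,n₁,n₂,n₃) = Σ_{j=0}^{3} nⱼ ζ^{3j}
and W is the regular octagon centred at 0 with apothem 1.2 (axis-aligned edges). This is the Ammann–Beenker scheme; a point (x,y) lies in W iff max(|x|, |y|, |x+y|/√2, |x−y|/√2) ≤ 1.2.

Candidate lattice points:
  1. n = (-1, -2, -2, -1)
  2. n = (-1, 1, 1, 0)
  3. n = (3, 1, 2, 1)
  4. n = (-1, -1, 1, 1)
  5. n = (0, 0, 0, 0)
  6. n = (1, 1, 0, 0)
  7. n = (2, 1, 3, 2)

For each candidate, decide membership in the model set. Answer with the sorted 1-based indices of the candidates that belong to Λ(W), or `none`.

1, 4, 5, 6

Internal map: ζ^{3j} for j=0..3 gives (1,0), (−√2/2,√2/2), (0,−1), (√2/2,√2/2).
candidate 1: n = (-1, -2, -2, -1) → π⊥ ≈ (-0.292893, -0.121320); max(|x|,|y|,|x±y|/√2) = 0.292893 ≤ 1.2 ⇒ ∈ W
candidate 2: n = (-1, 1, 1, 0) → π⊥ ≈ (-1.707107, -0.292893); max(|x|,|y|,|x±y|/√2) = 1.707107 > 1.2 ⇒ ∉ W
candidate 3: n = (3, 1, 2, 1) → π⊥ ≈ (+3.000000, -0.585786); max(|x|,|y|,|x±y|/√2) = 3.000000 > 1.2 ⇒ ∉ W
candidate 4: n = (-1, -1, 1, 1) → π⊥ ≈ (+0.414214, -1.000000); max(|x|,|y|,|x±y|/√2) = 1.000000 ≤ 1.2 ⇒ ∈ W
candidate 5: n = (0, 0, 0, 0) → π⊥ ≈ (+0.000000, +0.000000); max(|x|,|y|,|x±y|/√2) = 0.000000 ≤ 1.2 ⇒ ∈ W
candidate 6: n = (1, 1, 0, 0) → π⊥ ≈ (+0.292893, +0.707107); max(|x|,|y|,|x±y|/√2) = 0.707107 ≤ 1.2 ⇒ ∈ W
candidate 7: n = (2, 1, 3, 2) → π⊥ ≈ (+2.707107, -0.878680); max(|x|,|y|,|x±y|/√2) = 2.707107 > 1.2 ⇒ ∉ W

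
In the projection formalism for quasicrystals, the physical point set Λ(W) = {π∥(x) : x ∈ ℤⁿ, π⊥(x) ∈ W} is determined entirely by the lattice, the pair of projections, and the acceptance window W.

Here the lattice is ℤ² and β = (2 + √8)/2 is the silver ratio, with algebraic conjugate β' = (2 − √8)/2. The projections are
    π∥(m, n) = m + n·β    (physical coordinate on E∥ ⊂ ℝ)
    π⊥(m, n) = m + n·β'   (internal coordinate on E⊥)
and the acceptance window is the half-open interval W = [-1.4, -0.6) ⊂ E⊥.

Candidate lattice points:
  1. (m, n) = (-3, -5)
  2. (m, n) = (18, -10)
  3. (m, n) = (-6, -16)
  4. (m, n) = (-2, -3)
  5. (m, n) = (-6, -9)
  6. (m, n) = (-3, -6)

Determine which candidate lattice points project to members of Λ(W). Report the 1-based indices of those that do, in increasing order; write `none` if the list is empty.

Compute β' = (2−√8)/2 = -0.41421, so π⊥(m,n) = m -0.41421·n.
#1 (-3,-5): internal coord -3 + (-5)·β' = -0.92893; -0.92893 ∈ [-1.4, -0.6) → IN Λ
#2 (18,-10): internal coord 18 + (-10)·β' = +22.14214; +22.14214 ∉ [-1.4, -0.6) → out
#3 (-6,-16): internal coord -6 + (-16)·β' = +0.62742; +0.62742 ∉ [-1.4, -0.6) → out
#4 (-2,-3): internal coord -2 + (-3)·β' = -0.75736; -0.75736 ∈ [-1.4, -0.6) → IN Λ
#5 (-6,-9): internal coord -6 + (-9)·β' = -2.27208; -2.27208 ∉ [-1.4, -0.6) → out
#6 (-3,-6): internal coord -3 + (-6)·β' = -0.51472; -0.51472 ∉ [-1.4, -0.6) → out

1, 4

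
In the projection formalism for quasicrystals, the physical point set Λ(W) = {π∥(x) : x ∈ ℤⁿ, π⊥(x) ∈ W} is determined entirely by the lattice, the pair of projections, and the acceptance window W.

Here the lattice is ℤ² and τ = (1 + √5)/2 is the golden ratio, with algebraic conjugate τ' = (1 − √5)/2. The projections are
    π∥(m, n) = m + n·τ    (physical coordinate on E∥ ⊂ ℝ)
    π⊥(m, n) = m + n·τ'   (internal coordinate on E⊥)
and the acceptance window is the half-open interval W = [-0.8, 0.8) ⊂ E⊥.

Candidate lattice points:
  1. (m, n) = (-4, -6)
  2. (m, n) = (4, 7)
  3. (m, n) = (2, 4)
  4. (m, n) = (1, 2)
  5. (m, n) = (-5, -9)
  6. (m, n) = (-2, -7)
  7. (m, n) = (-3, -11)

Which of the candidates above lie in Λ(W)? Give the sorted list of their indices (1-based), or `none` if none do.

1, 2, 3, 4, 5

τ' = (1−√5)/2 ≈ -0.61803.
#1 (-4,-6): internal coord -4 + (-6)·τ' = -0.29180; -0.29180 ∈ [-0.8, 0.8) → IN Λ
#2 (4,7): internal coord 4 + (7)·τ' = -0.32624; -0.32624 ∈ [-0.8, 0.8) → IN Λ
#3 (2,4): internal coord 2 + (4)·τ' = -0.47214; -0.47214 ∈ [-0.8, 0.8) → IN Λ
#4 (1,2): internal coord 1 + (2)·τ' = -0.23607; -0.23607 ∈ [-0.8, 0.8) → IN Λ
#5 (-5,-9): internal coord -5 + (-9)·τ' = +0.56231; +0.56231 ∈ [-0.8, 0.8) → IN Λ
#6 (-2,-7): internal coord -2 + (-7)·τ' = +2.32624; +2.32624 ∉ [-0.8, 0.8) → out
#7 (-3,-11): internal coord -3 + (-11)·τ' = +3.79837; +3.79837 ∉ [-0.8, 0.8) → out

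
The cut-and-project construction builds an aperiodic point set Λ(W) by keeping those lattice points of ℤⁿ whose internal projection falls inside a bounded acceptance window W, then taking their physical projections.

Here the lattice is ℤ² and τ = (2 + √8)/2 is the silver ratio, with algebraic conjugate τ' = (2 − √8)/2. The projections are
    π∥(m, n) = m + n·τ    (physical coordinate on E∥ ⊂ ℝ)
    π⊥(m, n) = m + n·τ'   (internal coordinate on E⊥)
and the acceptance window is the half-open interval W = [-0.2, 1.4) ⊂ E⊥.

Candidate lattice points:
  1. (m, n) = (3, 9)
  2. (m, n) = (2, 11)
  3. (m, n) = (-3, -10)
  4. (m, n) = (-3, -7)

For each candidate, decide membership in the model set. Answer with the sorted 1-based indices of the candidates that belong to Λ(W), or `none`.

τ' = (2−√8)/2 ≈ -0.4142.
[1] lift (3,9): star map gives -0.7279; window check -0.2 ≤ -0.7279 < 1.4 is false → out
[2] lift (2,11): star map gives -2.5563; window check -0.2 ≤ -2.5563 < 1.4 is false → out
[3] lift (-3,-10): star map gives 1.1421; window check -0.2 ≤ 1.1421 < 1.4 is true → IN Λ
[4] lift (-3,-7): star map gives -0.1005; window check -0.2 ≤ -0.1005 < 1.4 is true → IN Λ

3, 4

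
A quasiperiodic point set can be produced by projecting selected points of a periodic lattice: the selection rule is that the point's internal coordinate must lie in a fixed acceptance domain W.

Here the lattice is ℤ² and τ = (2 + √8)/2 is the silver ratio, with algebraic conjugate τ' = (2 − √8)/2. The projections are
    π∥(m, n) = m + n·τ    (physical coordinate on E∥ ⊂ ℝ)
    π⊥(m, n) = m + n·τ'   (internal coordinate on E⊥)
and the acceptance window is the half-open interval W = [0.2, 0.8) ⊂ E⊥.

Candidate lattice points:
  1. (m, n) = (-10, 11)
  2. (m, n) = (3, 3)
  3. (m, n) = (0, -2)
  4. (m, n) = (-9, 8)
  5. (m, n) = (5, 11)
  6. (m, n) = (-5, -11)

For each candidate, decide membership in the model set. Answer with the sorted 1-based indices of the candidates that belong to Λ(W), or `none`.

Compute τ' = (2−√8)/2 = -0.41421, so π⊥(m,n) = m -0.41421·n.
candidate 1: (m,n)=(-10,11) → π∥ = -10+11·τ ≈ 16.55635, π⊥ = -10+11·τ' ≈ -14.55635 ∉ [0.2, 0.8) ⇒ out
candidate 2: (m,n)=(3,3) → π∥ = 3+3·τ ≈ 10.24264, π⊥ = 3+3·τ' ≈ 1.75736 ∉ [0.2, 0.8) ⇒ out
candidate 3: (m,n)=(0,-2) → π∥ = 0-2·τ ≈ -4.82843, π⊥ = 0-2·τ' ≈ 0.82843 ∉ [0.2, 0.8) ⇒ out
candidate 4: (m,n)=(-9,8) → π∥ = -9+8·τ ≈ 10.31371, π⊥ = -9+8·τ' ≈ -12.31371 ∉ [0.2, 0.8) ⇒ out
candidate 5: (m,n)=(5,11) → π∥ = 5+11·τ ≈ 31.55635, π⊥ = 5+11·τ' ≈ 0.44365 ∈ [0.2, 0.8) ⇒ IN Λ
candidate 6: (m,n)=(-5,-11) → π∥ = -5-11·τ ≈ -31.55635, π⊥ = -5-11·τ' ≈ -0.44365 ∉ [0.2, 0.8) ⇒ out

5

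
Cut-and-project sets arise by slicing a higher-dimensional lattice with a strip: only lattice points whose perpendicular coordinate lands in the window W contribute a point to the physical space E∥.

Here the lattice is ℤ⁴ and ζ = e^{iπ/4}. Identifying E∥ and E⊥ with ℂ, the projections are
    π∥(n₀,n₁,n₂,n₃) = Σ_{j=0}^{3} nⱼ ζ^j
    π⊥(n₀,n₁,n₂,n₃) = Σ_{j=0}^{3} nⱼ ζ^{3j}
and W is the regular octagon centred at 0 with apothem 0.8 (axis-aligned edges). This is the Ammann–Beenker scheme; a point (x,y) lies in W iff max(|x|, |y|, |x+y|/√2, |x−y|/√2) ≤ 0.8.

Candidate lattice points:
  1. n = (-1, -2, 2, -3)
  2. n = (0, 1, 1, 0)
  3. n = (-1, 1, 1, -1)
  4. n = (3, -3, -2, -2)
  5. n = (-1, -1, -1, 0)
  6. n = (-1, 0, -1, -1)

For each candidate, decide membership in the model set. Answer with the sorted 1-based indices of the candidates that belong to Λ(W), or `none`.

2, 5

With ζ = e^{iπ/4} the internal vectors are ζ^0,ζ^3,ζ^6,ζ^9.
#1 (-1, -2, 2, -3): internal (-1.707107, -5.535534); octagon support 5.535534 vs apothem 0.8 → ∉ W
#2 (0, 1, 1, 0): internal (-0.707107, -0.292893); octagon support 0.707107 vs apothem 0.8 → ∈ W
#3 (-1, 1, 1, -1): internal (-2.414214, -1.000000); octagon support 2.414214 vs apothem 0.8 → ∉ W
#4 (3, -3, -2, -2): internal (3.707107, -1.535534); octagon support 3.707107 vs apothem 0.8 → ∉ W
#5 (-1, -1, -1, 0): internal (-0.292893, 0.292893); octagon support 0.414214 vs apothem 0.8 → ∈ W
#6 (-1, 0, -1, -1): internal (-1.707107, 0.292893); octagon support 1.707107 vs apothem 0.8 → ∉ W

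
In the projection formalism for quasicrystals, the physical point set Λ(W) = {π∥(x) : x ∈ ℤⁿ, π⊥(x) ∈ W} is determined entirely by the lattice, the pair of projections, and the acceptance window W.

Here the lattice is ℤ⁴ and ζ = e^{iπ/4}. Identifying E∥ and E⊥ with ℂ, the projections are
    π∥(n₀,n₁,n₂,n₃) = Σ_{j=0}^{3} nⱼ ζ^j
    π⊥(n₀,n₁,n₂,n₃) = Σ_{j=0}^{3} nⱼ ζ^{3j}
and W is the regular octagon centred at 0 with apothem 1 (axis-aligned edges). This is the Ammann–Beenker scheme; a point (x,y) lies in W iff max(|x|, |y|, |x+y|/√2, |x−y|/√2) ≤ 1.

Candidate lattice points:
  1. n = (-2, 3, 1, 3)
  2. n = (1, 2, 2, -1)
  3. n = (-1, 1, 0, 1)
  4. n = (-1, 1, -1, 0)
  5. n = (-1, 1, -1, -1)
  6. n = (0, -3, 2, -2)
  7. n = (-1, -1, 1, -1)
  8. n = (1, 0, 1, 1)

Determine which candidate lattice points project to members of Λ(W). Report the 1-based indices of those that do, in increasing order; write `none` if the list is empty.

none

π⊥(n) = n₀ + n₁ζ³ + n₂ζ⁶ + n₃ζ⁹ where ζ = e^{iπ/4}.
candidate 1: n = (-2, 3, 1, 3) → π⊥ ≈ (-2.000000, +3.242641); max(|x|,|y|,|x±y|/√2) = 3.707107 > 1 ⇒ ∉ W
candidate 2: n = (1, 2, 2, -1) → π⊥ ≈ (-1.121320, -1.292893); max(|x|,|y|,|x±y|/√2) = 1.707107 > 1 ⇒ ∉ W
candidate 3: n = (-1, 1, 0, 1) → π⊥ ≈ (-1.000000, +1.414214); max(|x|,|y|,|x±y|/√2) = 1.707107 > 1 ⇒ ∉ W
candidate 4: n = (-1, 1, -1, 0) → π⊥ ≈ (-1.707107, +1.707107); max(|x|,|y|,|x±y|/√2) = 2.414214 > 1 ⇒ ∉ W
candidate 5: n = (-1, 1, -1, -1) → π⊥ ≈ (-2.414214, +1.000000); max(|x|,|y|,|x±y|/√2) = 2.414214 > 1 ⇒ ∉ W
candidate 6: n = (0, -3, 2, -2) → π⊥ ≈ (+0.707107, -5.535534); max(|x|,|y|,|x±y|/√2) = 5.535534 > 1 ⇒ ∉ W
candidate 7: n = (-1, -1, 1, -1) → π⊥ ≈ (-1.000000, -2.414214); max(|x|,|y|,|x±y|/√2) = 2.414214 > 1 ⇒ ∉ W
candidate 8: n = (1, 0, 1, 1) → π⊥ ≈ (+1.707107, -0.292893); max(|x|,|y|,|x±y|/√2) = 1.707107 > 1 ⇒ ∉ W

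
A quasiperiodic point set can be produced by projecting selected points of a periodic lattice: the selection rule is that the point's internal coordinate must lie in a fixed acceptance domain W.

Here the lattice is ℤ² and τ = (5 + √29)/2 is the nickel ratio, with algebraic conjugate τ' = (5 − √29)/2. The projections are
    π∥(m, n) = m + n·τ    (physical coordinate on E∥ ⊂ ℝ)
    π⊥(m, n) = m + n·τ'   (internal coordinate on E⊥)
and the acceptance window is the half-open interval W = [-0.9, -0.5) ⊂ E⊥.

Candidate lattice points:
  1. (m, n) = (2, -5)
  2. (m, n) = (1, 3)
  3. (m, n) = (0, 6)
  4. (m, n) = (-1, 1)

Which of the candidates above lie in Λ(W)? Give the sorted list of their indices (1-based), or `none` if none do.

none

Compute τ' = (5−√29)/2 = -0.19258, so π⊥(m,n) = m -0.19258·n.
[1] lift (2,-5): star map gives 2.96291; window check -0.9 ≤ 2.96291 < -0.5 is false → out
[2] lift (1,3): star map gives 0.42225; window check -0.9 ≤ 0.42225 < -0.5 is false → out
[3] lift (0,6): star map gives -1.15549; window check -0.9 ≤ -1.15549 < -0.5 is false → out
[4] lift (-1,1): star map gives -1.19258; window check -0.9 ≤ -1.19258 < -0.5 is false → out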